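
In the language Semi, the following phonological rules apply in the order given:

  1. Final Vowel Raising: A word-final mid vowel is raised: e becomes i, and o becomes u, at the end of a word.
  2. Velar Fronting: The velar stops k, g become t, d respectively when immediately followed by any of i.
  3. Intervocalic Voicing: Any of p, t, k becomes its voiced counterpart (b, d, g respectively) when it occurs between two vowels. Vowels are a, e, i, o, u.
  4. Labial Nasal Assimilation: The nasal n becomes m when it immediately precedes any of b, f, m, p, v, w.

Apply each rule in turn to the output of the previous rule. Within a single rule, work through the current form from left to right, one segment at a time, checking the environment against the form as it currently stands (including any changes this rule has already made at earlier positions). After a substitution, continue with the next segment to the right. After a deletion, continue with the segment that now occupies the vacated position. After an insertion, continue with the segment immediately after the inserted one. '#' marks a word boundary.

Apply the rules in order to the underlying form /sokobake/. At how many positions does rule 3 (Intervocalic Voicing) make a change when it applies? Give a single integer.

2

1 Final Vowel Raising: [sokobake] → [sokobaki]
2 Velar Fronting: [sokobaki] → [sokobati]
3 Intervocalic Voicing: [sokobati] → [sogobadi]
4 Labial Nasal Assimilation: no change — [sogobadi]
Rule 3 changed 2 position(s).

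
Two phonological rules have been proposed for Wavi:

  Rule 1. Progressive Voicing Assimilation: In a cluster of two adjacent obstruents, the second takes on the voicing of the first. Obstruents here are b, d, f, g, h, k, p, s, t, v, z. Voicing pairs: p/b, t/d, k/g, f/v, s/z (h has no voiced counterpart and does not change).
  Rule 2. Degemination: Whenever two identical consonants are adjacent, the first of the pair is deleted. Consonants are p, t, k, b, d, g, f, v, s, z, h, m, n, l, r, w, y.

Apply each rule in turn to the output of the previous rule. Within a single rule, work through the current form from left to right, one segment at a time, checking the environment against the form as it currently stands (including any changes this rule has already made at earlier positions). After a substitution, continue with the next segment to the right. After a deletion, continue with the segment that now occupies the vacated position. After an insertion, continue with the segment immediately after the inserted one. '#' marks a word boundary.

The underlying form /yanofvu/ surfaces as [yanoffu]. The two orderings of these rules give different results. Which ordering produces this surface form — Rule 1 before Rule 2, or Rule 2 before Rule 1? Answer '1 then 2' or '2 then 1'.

2 then 1

Order 1 then 2:
  1 Progressive Voicing Assimilation: [yanofvu] → [yanoffu]
  2 Degemination: [yanoffu] → [yanofu]
  result: [yanofu]
Order 2 then 1:
  2 Degemination: no change — [yanofvu]
  1 Progressive Voicing Assimilation: [yanofvu] → [yanoffu]
  result: [yanoffu]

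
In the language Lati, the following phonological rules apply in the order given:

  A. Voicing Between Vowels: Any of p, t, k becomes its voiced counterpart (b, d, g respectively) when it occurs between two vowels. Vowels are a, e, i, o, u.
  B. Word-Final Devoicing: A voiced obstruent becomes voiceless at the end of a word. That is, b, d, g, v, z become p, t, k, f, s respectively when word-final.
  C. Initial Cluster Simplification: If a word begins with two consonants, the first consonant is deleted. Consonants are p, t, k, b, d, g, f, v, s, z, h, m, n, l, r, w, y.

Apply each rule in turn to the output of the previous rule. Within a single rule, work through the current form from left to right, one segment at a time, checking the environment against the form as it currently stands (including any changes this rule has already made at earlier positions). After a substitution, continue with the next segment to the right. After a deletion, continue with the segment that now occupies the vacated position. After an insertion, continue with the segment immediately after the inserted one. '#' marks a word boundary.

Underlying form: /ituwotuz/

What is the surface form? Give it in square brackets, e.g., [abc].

[iduwodus]

A Voicing Between Vowels: [ituwotuz] → [iduwoduz]
B Word-Final Devoicing: [iduwoduz] → [iduwodus]
C Initial Cluster Simplification: no change — [iduwodus]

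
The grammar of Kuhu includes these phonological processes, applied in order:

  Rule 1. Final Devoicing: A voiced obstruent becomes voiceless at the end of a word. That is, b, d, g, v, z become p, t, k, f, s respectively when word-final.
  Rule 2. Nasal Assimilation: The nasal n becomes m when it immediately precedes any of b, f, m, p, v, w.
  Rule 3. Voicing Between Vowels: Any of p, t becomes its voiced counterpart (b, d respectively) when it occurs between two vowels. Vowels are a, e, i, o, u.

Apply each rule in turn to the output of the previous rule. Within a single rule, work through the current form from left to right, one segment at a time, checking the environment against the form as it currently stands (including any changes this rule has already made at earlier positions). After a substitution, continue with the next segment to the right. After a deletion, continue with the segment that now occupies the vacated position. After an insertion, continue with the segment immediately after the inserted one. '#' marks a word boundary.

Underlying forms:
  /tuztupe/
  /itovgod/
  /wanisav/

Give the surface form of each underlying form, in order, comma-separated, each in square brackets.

[tuztube], [idovgot], [wanisaf]

/tuztupe/:
  Rule 1 Final Devoicing: no change — [tuztupe]
  Rule 2 Nasal Assimilation: no change — [tuztupe]
  Rule 3 Voicing Between Vowels: [tuztupe] → [tuztube]
/itovgod/:
  Rule 1 Final Devoicing: [itovgod] → [itovgot]
  Rule 2 Nasal Assimilation: no change — [itovgot]
  Rule 3 Voicing Between Vowels: [itovgot] → [idovgot]
/wanisav/:
  Rule 1 Final Devoicing: [wanisav] → [wanisaf]
  Rule 2 Nasal Assimilation: no change — [wanisaf]
  Rule 3 Voicing Between Vowels: no change — [wanisaf]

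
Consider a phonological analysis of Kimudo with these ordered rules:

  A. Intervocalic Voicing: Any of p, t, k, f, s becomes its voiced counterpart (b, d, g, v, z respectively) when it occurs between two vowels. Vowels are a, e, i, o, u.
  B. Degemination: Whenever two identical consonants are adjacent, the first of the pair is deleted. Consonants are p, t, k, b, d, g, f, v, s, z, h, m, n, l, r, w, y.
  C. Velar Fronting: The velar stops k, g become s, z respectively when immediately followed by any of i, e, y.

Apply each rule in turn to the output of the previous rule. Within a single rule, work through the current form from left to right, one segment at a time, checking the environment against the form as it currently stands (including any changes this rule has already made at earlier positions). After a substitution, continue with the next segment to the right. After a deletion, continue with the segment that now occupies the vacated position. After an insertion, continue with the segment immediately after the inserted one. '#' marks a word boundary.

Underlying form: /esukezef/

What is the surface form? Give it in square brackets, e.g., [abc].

A Intervocalic Voicing: [esukezef] → [ezugezef]
B Degemination: no change — [ezugezef]
C Velar Fronting: [ezugezef] → [ezuzezef]

[ezuzezef]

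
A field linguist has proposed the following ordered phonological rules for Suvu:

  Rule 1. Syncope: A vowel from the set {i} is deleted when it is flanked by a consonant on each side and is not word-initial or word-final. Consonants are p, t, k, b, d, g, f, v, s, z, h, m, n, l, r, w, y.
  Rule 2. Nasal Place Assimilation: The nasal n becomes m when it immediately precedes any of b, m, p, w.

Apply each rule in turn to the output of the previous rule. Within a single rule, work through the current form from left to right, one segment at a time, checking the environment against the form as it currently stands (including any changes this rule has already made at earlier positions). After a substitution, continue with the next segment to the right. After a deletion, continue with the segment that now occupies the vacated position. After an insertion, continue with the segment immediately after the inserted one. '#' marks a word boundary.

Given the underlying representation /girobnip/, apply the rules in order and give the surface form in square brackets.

Rule 1 Syncope: [girobnip] → [grobnp]
Rule 2 Nasal Place Assimilation: [grobnp] → [grobmp]

[grobmp]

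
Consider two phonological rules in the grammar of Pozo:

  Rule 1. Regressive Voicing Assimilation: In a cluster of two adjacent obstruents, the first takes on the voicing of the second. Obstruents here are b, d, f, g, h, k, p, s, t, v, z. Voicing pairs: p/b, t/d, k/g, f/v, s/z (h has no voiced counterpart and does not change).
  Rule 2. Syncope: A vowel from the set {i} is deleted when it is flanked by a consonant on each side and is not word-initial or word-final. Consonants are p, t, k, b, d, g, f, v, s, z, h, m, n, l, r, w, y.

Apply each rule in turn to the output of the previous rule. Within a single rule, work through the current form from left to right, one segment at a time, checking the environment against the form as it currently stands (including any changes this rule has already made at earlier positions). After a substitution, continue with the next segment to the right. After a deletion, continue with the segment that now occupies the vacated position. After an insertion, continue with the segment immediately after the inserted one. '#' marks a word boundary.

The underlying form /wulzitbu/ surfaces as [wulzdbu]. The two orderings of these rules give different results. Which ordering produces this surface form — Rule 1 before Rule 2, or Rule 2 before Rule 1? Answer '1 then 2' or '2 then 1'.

Order 1 then 2:
  1 Regressive Voicing Assimilation: [wulzitbu] → [wulzidbu]
  2 Syncope: [wulzidbu] → [wulzdbu]
  result: [wulzdbu]
Order 2 then 1:
  2 Syncope: [wulzitbu] → [wulztbu]
  1 Regressive Voicing Assimilation: [wulztbu] → [wulsdbu]
  result: [wulsdbu]

1 then 2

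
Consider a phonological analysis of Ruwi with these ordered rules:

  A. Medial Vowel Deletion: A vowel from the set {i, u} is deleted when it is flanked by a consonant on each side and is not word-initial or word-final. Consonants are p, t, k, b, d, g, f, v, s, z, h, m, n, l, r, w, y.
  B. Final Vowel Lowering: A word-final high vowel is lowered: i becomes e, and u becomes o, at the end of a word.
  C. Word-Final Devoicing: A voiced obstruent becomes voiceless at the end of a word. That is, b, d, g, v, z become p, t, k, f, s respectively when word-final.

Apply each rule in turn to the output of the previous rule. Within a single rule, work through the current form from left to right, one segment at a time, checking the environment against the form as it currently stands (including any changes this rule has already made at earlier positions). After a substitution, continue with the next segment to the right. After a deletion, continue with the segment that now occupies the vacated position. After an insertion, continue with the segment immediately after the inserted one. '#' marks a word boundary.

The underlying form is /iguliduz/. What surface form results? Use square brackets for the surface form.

A Medial Vowel Deletion: [iguliduz] → [igldz]
B Final Vowel Lowering: no change — [igldz]
C Word-Final Devoicing: [igldz] → [iglds]

[iglds]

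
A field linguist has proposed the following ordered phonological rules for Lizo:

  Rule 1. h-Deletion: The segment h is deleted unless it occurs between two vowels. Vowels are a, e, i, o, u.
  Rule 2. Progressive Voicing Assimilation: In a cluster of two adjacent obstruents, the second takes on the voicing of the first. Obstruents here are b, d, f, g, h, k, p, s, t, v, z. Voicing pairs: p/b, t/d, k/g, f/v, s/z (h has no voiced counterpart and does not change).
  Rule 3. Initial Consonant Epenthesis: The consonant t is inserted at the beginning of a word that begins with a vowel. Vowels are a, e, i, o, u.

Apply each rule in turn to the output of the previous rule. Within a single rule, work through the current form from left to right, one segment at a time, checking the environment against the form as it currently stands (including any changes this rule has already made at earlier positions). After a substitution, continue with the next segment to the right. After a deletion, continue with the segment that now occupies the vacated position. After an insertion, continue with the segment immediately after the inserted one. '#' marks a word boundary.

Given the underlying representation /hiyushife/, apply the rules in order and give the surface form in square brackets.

[tiyusife]

Rule 1 h-Deletion: [hiyushife] → [iyusife]
Rule 2 Progressive Voicing Assimilation: no change — [iyusife]
Rule 3 Initial Consonant Epenthesis: [iyusife] → [tiyusife]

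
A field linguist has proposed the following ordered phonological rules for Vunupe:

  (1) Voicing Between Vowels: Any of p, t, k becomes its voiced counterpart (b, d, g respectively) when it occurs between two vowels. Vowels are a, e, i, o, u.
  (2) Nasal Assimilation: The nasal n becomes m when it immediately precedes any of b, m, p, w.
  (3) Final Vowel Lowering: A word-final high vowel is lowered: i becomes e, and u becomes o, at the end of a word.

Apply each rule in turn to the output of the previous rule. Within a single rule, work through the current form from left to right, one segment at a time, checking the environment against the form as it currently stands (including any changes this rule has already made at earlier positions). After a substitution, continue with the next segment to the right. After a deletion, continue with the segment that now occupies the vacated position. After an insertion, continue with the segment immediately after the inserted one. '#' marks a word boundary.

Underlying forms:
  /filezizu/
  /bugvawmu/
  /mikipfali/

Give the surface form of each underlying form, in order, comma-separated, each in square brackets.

/filezizu/:
  (1) Voicing Between Vowels: no change — [filezizu]
  (2) Nasal Assimilation: no change — [filezizu]
  (3) Final Vowel Lowering: [filezizu] → [filezizo]
/bugvawmu/:
  (1) Voicing Between Vowels: no change — [bugvawmu]
  (2) Nasal Assimilation: no change — [bugvawmu]
  (3) Final Vowel Lowering: [bugvawmu] → [bugvawmo]
/mikipfali/:
  (1) Voicing Between Vowels: [mikipfali] → [migipfali]
  (2) Nasal Assimilation: no change — [migipfali]
  (3) Final Vowel Lowering: [migipfali] → [migipfale]

[filezizo], [bugvawmo], [migipfale]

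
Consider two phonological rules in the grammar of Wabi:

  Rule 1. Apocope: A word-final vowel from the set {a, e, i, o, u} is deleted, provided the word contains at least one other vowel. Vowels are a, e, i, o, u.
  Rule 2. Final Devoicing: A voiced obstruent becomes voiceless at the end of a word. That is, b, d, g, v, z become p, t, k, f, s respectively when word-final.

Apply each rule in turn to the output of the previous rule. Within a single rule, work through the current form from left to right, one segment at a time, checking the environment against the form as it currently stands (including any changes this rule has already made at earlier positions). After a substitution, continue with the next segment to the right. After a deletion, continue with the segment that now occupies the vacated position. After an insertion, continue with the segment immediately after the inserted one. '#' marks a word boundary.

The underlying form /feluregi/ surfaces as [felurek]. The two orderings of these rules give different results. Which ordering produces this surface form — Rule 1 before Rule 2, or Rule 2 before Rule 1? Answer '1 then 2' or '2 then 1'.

1 then 2

Order 1 then 2:
  1 Apocope: [feluregi] → [felureg]
  2 Final Devoicing: [felureg] → [felurek]
  result: [felurek]
Order 2 then 1:
  2 Final Devoicing: no change — [feluregi]
  1 Apocope: [feluregi] → [felureg]
  result: [felureg]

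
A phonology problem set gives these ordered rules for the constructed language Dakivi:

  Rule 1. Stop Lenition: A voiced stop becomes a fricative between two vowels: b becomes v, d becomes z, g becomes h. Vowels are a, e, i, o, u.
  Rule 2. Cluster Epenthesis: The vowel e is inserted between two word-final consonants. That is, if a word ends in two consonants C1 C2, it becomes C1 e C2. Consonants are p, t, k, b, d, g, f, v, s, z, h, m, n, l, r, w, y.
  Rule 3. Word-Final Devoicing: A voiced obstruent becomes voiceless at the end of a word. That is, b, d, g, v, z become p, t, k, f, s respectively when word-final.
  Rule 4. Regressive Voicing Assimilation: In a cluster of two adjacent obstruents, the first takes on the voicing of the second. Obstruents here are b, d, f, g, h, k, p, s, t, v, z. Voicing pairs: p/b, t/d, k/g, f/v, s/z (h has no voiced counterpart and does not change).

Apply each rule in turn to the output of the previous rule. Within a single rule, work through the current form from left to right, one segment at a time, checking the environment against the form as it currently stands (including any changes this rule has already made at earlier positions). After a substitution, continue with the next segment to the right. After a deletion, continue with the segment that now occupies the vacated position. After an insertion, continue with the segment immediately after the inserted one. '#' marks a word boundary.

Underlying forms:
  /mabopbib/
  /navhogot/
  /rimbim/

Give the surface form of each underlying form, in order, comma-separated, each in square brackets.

/mabopbib/:
  Rule 1 Stop Lenition: [mabopbib] → [mavopbib]
  Rule 2 Cluster Epenthesis: no change — [mavopbib]
  Rule 3 Word-Final Devoicing: [mavopbib] → [mavopbip]
  Rule 4 Regressive Voicing Assimilation: [mavopbip] → [mavobbip]
/navhogot/:
  Rule 1 Stop Lenition: [navhogot] → [navhohot]
  Rule 2 Cluster Epenthesis: no change — [navhohot]
  Rule 3 Word-Final Devoicing: no change — [navhohot]
  Rule 4 Regressive Voicing Assimilation: [navhohot] → [nafhohot]
/rimbim/:
  Rule 1 Stop Lenition: no change — [rimbim]
  Rule 2 Cluster Epenthesis: no change — [rimbim]
  Rule 3 Word-Final Devoicing: no change — [rimbim]
  Rule 4 Regressive Voicing Assimilation: no change — [rimbim]

[mavobbip], [nafhohot], [rimbim]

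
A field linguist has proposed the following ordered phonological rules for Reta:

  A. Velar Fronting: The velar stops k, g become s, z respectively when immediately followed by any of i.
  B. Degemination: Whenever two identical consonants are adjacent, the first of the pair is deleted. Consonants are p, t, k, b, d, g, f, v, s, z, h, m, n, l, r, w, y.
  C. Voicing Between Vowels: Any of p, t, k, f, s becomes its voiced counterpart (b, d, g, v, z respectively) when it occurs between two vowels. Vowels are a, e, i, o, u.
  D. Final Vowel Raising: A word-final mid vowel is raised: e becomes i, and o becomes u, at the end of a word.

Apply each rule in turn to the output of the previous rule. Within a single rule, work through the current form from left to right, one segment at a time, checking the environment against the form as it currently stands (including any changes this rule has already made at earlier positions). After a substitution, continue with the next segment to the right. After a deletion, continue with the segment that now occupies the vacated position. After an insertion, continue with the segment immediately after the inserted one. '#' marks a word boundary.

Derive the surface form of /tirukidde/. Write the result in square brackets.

[tiruzidi]

A Velar Fronting: [tirukidde] → [tirusidde]
B Degemination: [tirusidde] → [tiruside]
C Voicing Between Vowels: [tiruside] → [tiruzide]
D Final Vowel Raising: [tiruzide] → [tiruzidi]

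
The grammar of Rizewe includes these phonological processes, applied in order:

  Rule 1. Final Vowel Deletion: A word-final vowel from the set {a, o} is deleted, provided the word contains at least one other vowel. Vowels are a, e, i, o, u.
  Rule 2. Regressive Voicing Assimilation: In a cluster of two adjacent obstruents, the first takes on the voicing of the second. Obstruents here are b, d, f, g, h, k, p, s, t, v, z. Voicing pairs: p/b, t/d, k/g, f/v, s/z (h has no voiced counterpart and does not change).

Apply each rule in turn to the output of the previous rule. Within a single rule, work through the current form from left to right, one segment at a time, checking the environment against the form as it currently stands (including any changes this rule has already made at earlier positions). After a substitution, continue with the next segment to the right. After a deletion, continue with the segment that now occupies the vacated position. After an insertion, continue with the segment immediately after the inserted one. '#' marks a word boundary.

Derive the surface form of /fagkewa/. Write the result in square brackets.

Rule 1 Final Vowel Deletion: [fagkewa] → [fagkew]
Rule 2 Regressive Voicing Assimilation: [fagkew] → [fakkew]

[fakkew]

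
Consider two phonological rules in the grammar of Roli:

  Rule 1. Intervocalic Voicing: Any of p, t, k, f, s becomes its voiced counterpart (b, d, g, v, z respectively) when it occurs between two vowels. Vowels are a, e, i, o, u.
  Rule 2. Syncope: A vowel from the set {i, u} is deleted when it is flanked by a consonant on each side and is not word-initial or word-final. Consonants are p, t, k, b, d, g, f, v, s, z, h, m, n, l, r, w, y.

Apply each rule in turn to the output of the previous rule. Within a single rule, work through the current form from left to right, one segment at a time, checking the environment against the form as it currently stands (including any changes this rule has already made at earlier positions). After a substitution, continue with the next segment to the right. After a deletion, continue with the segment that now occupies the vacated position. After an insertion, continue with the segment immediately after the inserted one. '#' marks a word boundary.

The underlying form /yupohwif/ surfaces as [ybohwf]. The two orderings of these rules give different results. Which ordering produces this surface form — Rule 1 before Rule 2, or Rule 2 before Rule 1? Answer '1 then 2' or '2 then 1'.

1 then 2

Order 1 then 2:
  1 Intervocalic Voicing: [yupohwif] → [yubohwif]
  2 Syncope: [yubohwif] → [ybohwf]
  result: [ybohwf]
Order 2 then 1:
  2 Syncope: [yupohwif] → [ypohwf]
  1 Intervocalic Voicing: no change — [ypohwf]
  result: [ypohwf]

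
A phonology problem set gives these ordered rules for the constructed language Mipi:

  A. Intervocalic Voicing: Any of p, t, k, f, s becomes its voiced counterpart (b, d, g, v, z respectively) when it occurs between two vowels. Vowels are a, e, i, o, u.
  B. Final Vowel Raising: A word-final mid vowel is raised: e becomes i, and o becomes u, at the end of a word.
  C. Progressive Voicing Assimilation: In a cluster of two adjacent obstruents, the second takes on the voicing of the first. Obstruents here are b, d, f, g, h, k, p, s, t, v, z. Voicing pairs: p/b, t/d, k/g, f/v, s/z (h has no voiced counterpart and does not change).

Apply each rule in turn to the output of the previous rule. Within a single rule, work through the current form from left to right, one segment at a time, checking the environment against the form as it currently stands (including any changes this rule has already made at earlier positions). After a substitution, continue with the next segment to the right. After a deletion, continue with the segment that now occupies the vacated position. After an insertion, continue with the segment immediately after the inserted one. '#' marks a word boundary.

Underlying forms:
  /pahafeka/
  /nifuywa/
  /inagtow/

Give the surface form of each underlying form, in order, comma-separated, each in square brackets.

/pahafeka/:
  A Intervocalic Voicing: [pahafeka] → [pahavega]
  B Final Vowel Raising: no change — [pahavega]
  C Progressive Voicing Assimilation: no change — [pahavega]
/nifuywa/:
  A Intervocalic Voicing: [nifuywa] → [nivuywa]
  B Final Vowel Raising: no change — [nivuywa]
  C Progressive Voicing Assimilation: no change — [nivuywa]
/inagtow/:
  A Intervocalic Voicing: no change — [inagtow]
  B Final Vowel Raising: no change — [inagtow]
  C Progressive Voicing Assimilation: [inagtow] → [inagdow]

[pahavega], [nivuywa], [inagdow]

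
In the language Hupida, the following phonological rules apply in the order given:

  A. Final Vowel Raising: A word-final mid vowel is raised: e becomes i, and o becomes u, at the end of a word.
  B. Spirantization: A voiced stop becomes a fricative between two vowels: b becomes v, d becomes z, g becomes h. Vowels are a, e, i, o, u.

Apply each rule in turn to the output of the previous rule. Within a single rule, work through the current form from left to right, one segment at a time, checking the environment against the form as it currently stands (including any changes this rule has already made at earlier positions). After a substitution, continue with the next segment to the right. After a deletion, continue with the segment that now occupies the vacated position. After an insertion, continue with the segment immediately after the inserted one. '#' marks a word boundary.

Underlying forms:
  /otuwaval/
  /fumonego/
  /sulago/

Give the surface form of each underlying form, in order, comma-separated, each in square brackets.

[otuwaval], [fumonehu], [sulahu]

/otuwaval/:
  A Final Vowel Raising: no change — [otuwaval]
  B Spirantization: no change — [otuwaval]
/fumonego/:
  A Final Vowel Raising: [fumonego] → [fumonegu]
  B Spirantization: [fumonegu] → [fumonehu]
/sulago/:
  A Final Vowel Raising: [sulago] → [sulagu]
  B Spirantization: [sulagu] → [sulahu]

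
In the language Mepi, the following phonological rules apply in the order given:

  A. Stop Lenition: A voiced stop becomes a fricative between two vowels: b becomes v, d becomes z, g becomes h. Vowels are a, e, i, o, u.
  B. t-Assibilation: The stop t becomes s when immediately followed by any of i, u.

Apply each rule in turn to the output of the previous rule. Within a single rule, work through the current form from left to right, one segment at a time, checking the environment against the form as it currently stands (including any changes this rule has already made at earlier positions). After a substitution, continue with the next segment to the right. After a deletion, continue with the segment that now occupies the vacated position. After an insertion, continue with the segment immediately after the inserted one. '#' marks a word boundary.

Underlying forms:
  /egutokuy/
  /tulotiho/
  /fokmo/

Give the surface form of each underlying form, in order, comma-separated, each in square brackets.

/egutokuy/:
  A Stop Lenition: [egutokuy] → [ehutokuy]
  B t-Assibilation: no change — [ehutokuy]
/tulotiho/:
  A Stop Lenition: no change — [tulotiho]
  B t-Assibilation: [tulotiho] → [sulosiho]
/fokmo/:
  A Stop Lenition: no change — [fokmo]
  B t-Assibilation: no change — [fokmo]

[ehutokuy], [sulosiho], [fokmo]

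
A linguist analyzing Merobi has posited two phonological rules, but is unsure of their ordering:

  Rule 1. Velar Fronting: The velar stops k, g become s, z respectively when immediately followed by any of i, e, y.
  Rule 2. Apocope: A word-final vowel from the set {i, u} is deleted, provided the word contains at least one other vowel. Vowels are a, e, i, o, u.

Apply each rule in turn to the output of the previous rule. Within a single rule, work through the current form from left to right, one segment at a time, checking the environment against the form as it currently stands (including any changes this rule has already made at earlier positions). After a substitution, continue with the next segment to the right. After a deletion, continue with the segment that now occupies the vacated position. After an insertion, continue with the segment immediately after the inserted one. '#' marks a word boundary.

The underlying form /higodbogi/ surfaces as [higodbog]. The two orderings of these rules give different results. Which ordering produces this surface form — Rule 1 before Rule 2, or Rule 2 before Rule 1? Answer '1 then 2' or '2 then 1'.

2 then 1

Order 1 then 2:
  1 Velar Fronting: [higodbogi] → [higodbozi]
  2 Apocope: [higodbozi] → [higodboz]
  result: [higodboz]
Order 2 then 1:
  2 Apocope: [higodbogi] → [higodbog]
  1 Velar Fronting: no change — [higodbog]
  result: [higodbog]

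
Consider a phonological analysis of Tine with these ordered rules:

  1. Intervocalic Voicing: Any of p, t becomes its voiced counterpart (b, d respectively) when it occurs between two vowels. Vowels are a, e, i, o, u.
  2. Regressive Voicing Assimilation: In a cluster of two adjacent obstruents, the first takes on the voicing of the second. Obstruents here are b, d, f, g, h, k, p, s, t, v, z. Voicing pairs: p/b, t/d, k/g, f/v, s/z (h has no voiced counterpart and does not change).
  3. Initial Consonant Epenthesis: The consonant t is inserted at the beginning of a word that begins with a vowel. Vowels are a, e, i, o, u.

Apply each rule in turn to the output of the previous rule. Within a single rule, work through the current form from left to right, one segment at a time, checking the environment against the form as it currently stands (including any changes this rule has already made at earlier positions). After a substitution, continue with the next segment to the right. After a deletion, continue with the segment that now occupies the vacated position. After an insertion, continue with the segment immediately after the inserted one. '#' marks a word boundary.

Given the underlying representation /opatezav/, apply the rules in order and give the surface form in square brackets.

1 Intervocalic Voicing: [opatezav] → [obadezav]
2 Regressive Voicing Assimilation: no change — [obadezav]
3 Initial Consonant Epenthesis: [obadezav] → [tobadezav]

[tobadezav]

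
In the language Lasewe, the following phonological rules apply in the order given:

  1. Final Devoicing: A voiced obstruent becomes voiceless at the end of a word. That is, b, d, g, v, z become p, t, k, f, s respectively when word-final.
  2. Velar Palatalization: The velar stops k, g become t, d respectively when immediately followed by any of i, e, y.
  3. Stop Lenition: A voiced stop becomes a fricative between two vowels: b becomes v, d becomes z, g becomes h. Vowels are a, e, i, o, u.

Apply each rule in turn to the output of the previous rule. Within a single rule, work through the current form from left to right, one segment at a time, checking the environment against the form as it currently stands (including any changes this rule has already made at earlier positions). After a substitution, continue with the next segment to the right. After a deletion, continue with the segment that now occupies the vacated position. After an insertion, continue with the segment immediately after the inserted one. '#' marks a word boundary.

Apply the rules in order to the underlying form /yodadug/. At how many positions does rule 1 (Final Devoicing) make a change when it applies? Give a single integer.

1

1 Final Devoicing: [yodadug] → [yodaduk]
2 Velar Palatalization: no change — [yodaduk]
3 Stop Lenition: [yodaduk] → [yozazuk]
Rule 1 changed 1 position(s).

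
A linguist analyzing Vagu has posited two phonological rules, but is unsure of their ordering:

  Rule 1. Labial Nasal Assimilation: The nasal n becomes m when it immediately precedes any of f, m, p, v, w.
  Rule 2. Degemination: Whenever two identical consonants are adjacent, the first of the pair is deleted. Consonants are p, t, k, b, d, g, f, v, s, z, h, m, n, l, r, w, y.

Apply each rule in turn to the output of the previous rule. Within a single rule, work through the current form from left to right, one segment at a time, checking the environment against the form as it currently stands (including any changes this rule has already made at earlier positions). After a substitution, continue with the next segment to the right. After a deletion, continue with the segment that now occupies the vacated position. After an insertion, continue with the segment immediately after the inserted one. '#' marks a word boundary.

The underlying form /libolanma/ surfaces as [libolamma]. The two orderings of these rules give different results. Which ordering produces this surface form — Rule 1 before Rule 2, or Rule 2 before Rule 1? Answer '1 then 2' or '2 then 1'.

2 then 1

Order 1 then 2:
  1 Labial Nasal Assimilation: [libolanma] → [libolamma]
  2 Degemination: [libolamma] → [libolama]
  result: [libolama]
Order 2 then 1:
  2 Degemination: no change — [libolanma]
  1 Labial Nasal Assimilation: [libolanma] → [libolamma]
  result: [libolamma]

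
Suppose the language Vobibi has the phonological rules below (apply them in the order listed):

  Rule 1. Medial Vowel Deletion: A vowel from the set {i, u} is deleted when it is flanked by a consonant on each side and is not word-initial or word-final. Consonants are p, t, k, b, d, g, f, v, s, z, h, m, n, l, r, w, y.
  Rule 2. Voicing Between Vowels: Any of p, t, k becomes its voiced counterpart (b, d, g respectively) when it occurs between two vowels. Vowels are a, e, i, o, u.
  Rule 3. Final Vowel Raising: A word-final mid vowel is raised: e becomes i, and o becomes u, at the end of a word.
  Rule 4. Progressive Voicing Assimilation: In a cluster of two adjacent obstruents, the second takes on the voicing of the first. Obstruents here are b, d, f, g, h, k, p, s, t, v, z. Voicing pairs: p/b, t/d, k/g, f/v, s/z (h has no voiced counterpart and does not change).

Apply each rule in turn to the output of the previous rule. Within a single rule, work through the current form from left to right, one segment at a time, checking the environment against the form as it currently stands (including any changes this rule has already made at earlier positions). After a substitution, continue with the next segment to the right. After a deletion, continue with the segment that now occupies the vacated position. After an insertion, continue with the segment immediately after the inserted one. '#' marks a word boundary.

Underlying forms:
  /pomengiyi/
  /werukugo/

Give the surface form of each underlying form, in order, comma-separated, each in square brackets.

[pomengyi], [werkku]

/pomengiyi/:
  Rule 1 Medial Vowel Deletion: [pomengiyi] → [pomengyi]
  Rule 2 Voicing Between Vowels: no change — [pomengyi]
  Rule 3 Final Vowel Raising: no change — [pomengyi]
  Rule 4 Progressive Voicing Assimilation: no change — [pomengyi]
/werukugo/:
  Rule 1 Medial Vowel Deletion: [werukugo] → [werkgo]
  Rule 2 Voicing Between Vowels: no change — [werkgo]
  Rule 3 Final Vowel Raising: [werkgo] → [werkgu]
  Rule 4 Progressive Voicing Assimilation: [werkgu] → [werkku]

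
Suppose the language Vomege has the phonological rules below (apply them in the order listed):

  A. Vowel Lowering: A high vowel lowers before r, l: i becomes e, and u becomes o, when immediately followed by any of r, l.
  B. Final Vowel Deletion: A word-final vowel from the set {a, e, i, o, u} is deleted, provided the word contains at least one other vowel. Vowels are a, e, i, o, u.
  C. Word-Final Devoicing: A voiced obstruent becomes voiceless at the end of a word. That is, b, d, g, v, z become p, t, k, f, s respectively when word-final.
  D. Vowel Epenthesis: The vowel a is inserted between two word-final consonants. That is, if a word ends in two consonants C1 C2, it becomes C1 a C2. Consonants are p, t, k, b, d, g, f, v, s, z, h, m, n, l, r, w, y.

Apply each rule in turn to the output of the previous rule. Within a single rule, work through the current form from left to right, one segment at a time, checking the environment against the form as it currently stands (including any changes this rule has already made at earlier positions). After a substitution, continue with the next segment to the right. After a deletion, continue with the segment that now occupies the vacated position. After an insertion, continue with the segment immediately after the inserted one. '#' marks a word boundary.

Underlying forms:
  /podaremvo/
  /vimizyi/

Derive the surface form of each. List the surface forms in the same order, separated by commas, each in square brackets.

/podaremvo/:
  A Vowel Lowering: no change — [podaremvo]
  B Final Vowel Deletion: [podaremvo] → [podaremv]
  C Word-Final Devoicing: [podaremv] → [podaremf]
  D Vowel Epenthesis: [podaremf] → [podaremaf]
/vimizyi/:
  A Vowel Lowering: no change — [vimizyi]
  B Final Vowel Deletion: [vimizyi] → [vimizy]
  C Word-Final Devoicing: no change — [vimizy]
  D Vowel Epenthesis: [vimizy] → [vimizay]

[podaremaf], [vimizay]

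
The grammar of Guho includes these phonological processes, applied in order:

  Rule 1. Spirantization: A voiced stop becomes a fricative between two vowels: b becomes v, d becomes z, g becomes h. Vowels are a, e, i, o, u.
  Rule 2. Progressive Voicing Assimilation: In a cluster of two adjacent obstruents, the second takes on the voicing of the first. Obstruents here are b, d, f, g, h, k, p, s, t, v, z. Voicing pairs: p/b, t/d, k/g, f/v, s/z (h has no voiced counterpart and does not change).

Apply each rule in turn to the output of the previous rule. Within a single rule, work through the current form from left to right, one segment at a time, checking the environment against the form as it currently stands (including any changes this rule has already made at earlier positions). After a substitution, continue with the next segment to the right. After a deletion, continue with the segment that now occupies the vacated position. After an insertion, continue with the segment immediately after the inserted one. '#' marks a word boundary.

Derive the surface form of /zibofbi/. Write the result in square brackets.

[zivofpi]

Rule 1 Spirantization: [zibofbi] → [zivofbi]
Rule 2 Progressive Voicing Assimilation: [zivofbi] → [zivofpi]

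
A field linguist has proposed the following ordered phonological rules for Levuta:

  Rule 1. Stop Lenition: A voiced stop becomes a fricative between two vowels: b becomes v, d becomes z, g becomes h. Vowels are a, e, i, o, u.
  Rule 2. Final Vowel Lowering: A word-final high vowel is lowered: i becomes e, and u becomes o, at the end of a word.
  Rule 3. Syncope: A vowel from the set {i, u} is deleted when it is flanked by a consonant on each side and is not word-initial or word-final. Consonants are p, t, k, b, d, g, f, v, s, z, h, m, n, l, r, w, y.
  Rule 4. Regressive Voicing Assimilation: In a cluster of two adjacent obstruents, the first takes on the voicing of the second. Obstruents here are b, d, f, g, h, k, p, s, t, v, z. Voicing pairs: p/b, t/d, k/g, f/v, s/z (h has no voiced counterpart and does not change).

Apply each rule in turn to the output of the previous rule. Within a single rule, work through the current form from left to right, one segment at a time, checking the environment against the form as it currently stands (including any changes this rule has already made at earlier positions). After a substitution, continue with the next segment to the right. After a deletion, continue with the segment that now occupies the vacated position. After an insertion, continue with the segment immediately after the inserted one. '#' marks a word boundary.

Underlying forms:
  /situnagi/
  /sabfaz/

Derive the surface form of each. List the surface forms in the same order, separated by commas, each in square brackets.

/situnagi/:
  Rule 1 Stop Lenition: [situnagi] → [situnahi]
  Rule 2 Final Vowel Lowering: [situnahi] → [situnahe]
  Rule 3 Syncope: [situnahe] → [stnahe]
  Rule 4 Regressive Voicing Assimilation: no change — [stnahe]
/sabfaz/:
  Rule 1 Stop Lenition: no change — [sabfaz]
  Rule 2 Final Vowel Lowering: no change — [sabfaz]
  Rule 3 Syncope: no change — [sabfaz]
  Rule 4 Regressive Voicing Assimilation: [sabfaz] → [sapfaz]

[stnahe], [sapfaz]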